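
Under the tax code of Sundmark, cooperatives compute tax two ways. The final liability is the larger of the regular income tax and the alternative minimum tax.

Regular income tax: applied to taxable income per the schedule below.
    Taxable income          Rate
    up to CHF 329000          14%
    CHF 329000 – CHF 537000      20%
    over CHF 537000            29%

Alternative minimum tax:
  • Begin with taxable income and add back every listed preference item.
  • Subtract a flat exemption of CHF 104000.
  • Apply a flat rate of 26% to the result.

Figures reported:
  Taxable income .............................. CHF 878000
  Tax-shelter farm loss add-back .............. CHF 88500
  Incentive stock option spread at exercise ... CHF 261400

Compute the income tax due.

CHF 292214

Regular income tax:
  CHF 329000 × 14% = CHF 46060
  CHF 208000 × 20% = CHF 41600
  CHF 341000 × 29% = CHF 98890
  → CHF 186550

Alternative minimum tax:
  Adjusted income: CHF 878000 + CHF 88500 + CHF 261400 = CHF 1227900
  Less exemption CHF 104000 → base CHF 1123900
  CHF 1123900 × 26% = CHF 292214

CHF 292214 > CHF 186550, so the alternative minimum tax is the binding amount.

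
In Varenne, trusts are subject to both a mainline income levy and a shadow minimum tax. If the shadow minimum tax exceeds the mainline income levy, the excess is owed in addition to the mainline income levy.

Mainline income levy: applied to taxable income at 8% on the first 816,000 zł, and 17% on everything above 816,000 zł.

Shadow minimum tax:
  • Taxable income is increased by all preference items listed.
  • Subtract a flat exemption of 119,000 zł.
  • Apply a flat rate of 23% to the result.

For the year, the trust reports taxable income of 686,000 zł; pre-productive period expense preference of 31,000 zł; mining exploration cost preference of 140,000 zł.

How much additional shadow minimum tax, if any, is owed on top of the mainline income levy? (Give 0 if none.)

Shadow minimum tax:
  Adjusted income: 686,000 zł + 31,000 zł + 140,000 zł = 857,000 zł
  Less exemption 119,000 zł → base 738,000 zł
  738,000 zł × 23% = 169,740 zł

Mainline income levy:
  686,000 zł × 8% = 54,880 zł

Excess of shadow minimum tax over mainline income levy: 169,740 zł − 54,880 zł = 114,860 zł.

114,860 zł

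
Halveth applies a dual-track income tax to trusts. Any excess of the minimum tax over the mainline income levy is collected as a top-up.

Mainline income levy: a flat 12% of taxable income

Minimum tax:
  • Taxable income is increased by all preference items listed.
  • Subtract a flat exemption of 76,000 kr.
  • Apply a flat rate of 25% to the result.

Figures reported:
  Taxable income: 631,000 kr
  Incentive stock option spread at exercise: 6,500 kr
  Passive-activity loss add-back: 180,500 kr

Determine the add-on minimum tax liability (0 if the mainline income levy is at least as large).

Minimum tax:
  Adjusted income: 631,000 kr + 6,500 kr + 180,500 kr = 818,000 kr
  Less exemption 76,000 kr → base 742,000 kr
  742,000 kr × 25% = 185,500 kr

Mainline income levy:
  631,000 kr × 12% = 75,720 kr

Excess of minimum tax over mainline income levy: 185,500 kr − 75,720 kr = 109,780 kr.

109,780 kr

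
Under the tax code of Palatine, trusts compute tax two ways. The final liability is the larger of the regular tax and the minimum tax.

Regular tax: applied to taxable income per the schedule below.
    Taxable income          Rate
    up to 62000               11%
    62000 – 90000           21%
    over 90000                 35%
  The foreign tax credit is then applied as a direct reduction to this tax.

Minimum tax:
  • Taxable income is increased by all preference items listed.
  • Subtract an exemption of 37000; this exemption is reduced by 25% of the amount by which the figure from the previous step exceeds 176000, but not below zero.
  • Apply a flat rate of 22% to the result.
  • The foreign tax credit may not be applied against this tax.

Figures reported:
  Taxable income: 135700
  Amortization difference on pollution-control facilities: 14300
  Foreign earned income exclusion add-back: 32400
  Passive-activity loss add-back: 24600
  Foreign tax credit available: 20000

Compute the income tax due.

Regular tax:
  62000 × 11% = 6820
  28000 × 21% = 5880
  45700 × 35% = 15995
  → 28695
  Less foreign tax credit 20000 → 8695

Minimum tax:
  Adjusted income: 135700 + 14300 + 32400 + 24600 = 207000
  Exemption: 37000 − 25% × (207000 − 176000) = 37000 − 7750 = 29250
  Base: 207000 − 29250 = 177750
  177750 × 22% = 39105

39105 > 8695, so the minimum tax is the binding amount.

39105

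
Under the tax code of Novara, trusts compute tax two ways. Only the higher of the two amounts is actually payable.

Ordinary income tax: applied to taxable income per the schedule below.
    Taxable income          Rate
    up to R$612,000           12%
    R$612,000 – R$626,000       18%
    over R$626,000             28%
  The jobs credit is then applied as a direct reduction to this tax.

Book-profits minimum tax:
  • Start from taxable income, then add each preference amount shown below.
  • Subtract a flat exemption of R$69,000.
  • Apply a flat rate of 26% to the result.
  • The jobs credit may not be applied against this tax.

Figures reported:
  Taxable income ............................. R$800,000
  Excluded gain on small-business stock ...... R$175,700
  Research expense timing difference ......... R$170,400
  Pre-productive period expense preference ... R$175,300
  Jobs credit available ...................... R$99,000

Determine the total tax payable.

R$325,624

Ordinary income tax:
  R$612,000 × 12% = R$73,440
  R$14,000 × 18% = R$2,520
  R$174,000 × 28% = R$48,720
  → R$124,680
  Less jobs credit R$99,000 → R$25,680

Book-profits minimum tax:
  Adjusted income: R$800,000 + R$175,700 + R$170,400 + R$175,300 = R$1,321,400
  Less exemption R$69,000 → base R$1,252,400
  R$1,252,400 × 26% = R$325,624

R$325,624 > R$25,680, so the book-profits minimum tax is the binding amount.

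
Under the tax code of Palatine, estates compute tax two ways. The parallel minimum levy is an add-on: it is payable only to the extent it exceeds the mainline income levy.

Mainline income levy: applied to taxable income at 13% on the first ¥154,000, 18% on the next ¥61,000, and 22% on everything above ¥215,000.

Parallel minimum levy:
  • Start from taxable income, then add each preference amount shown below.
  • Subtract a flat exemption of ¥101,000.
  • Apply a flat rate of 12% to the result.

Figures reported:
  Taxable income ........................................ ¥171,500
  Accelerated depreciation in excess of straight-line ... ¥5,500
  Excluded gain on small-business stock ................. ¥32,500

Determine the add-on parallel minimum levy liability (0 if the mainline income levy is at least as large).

Parallel minimum levy:
  Adjusted income: ¥171,500 + ¥5,500 + ¥32,500 = ¥209,500
  Less exemption ¥101,000 → base ¥108,500
  ¥108,500 × 12% = ¥13,020

Mainline income levy:
  ¥154,000 × 13% = ¥20,020
  ¥17,500 × 18% = ¥3,150
  → ¥23,170

¥13,020 ≤ ¥23,170, so no add-on is due.

¥0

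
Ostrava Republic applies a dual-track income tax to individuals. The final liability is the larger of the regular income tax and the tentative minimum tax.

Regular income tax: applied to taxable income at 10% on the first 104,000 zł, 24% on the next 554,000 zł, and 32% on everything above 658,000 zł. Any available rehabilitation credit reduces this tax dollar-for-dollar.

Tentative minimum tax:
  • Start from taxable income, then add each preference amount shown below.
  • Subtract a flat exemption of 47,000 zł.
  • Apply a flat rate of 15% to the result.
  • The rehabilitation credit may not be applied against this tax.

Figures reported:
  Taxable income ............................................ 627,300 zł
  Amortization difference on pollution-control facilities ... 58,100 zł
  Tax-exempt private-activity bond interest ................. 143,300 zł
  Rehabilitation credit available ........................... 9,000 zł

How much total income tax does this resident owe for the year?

Regular income tax:
  104,000 zł × 10% = 10,400 zł
  523,300 zł × 24% = 125,592 zł
  → 135,992 zł
  Less rehabilitation credit 9,000 zł → 126,992 zł

Tentative minimum tax:
  Adjusted income: 627,300 zł + 58,100 zł + 143,300 zł = 828,700 zł
  Less exemption 47,000 zł → base 781,700 zł
  781,700 zł × 15% = 117,255 zł

126,992 zł > 117,255 zł, so the regular income tax governs.

126,992 zł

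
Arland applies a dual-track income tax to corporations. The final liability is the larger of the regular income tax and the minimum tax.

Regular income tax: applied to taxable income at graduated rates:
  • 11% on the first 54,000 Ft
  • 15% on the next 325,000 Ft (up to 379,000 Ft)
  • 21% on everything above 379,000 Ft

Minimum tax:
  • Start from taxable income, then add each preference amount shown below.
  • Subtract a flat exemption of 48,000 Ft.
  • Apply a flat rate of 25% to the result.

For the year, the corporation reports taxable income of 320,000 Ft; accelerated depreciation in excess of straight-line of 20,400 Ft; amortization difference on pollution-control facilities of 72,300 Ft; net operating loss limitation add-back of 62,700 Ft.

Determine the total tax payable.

106,850 Ft

Minimum tax:
  Adjusted income: 320,000 Ft + 20,400 Ft + 72,300 Ft + 62,700 Ft = 475,400 Ft
  Less exemption 48,000 Ft → base 427,400 Ft
  427,400 Ft × 25% = 106,850 Ft

Regular income tax:
  54,000 Ft × 11% = 5,940 Ft
  266,000 Ft × 15% = 39,900 Ft
  → 45,840 Ft

106,850 Ft > 45,840 Ft, so the minimum tax is the binding amount.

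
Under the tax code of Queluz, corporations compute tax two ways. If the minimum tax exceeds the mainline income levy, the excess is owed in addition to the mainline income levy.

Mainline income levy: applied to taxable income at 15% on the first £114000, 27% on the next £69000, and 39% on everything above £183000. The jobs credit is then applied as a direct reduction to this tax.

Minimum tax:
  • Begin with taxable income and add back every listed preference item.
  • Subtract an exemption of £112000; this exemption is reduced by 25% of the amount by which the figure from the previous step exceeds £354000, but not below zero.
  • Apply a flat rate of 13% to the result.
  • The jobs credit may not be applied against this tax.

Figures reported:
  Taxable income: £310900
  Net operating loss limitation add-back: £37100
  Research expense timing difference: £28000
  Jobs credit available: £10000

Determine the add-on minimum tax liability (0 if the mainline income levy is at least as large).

Mainline income levy:
  £114000 × 15% = £17100
  £69000 × 27% = £18630
  £127900 × 39% = £49881
  → £85611
  Less jobs credit £10000 → £75611

Minimum tax:
  Adjusted income: £310900 + £37100 + £28000 = £376000
  Exemption: £112000 − 25% × (£376000 − £354000) = £112000 − £5500 = £106500
  Base: £376000 − £106500 = £269500
  £269500 × 13% = £35035

£35035 ≤ £75611, so no add-on is due.

£0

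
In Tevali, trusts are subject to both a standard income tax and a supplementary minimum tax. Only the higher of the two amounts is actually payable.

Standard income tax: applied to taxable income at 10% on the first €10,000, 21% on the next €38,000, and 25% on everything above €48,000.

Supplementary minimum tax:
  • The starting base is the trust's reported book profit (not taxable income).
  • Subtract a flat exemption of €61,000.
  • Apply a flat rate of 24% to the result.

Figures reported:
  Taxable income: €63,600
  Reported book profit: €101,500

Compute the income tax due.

€12,880

Standard income tax:
  €10,000 × 10% = €1,000
  €38,000 × 21% = €7,980
  €15,600 × 25% = €3,900
  → €12,880

Supplementary minimum tax:
  Base (reported book profit): €101,500
  Less exemption €61,000 → base €40,500
  €40,500 × 24% = €9,720

€12,880 > €9,720, so the standard income tax governs.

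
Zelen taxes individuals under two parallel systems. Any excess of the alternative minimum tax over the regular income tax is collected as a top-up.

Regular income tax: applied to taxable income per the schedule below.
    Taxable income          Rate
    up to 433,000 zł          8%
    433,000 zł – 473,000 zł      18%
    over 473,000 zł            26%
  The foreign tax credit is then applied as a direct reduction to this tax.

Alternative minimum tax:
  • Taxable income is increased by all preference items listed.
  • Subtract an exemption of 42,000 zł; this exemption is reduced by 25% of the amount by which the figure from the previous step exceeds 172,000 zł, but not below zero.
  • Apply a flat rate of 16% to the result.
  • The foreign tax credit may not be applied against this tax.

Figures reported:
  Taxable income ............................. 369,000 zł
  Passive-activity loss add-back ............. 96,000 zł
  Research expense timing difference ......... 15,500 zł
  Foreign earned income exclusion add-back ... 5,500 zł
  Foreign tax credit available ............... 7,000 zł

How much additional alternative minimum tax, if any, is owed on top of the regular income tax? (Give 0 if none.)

55,240 zł

Regular income tax:
  369,000 zł × 8% = 29,520 zł
  Less foreign tax credit 7,000 zł → 22,520 zł

Alternative minimum tax:
  Adjusted income: 369,000 zł + 96,000 zł + 15,500 zł + 5,500 zł = 486,000 zł
  Exemption: 25% × (486,000 zł − 172,000 zł) = 78,500 zł ≥ 42,000 zł, so the exemption is fully phased out
  Base: 486,000 zł − 0 zł = 486,000 zł
  486,000 zł × 16% = 77,760 zł

Excess of alternative minimum tax over regular income tax: 77,760 zł − 22,520 zł = 55,240 zł.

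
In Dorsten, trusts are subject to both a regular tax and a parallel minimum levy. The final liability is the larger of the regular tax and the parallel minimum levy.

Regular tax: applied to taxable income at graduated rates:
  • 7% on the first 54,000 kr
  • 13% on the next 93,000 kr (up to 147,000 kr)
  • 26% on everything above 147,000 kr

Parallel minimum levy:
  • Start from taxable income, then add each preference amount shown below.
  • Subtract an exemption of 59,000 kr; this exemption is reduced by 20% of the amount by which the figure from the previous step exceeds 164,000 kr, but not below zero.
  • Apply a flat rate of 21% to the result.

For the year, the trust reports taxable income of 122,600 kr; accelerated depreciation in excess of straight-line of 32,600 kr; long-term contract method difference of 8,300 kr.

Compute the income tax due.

21,945 kr

Regular tax:
  54,000 kr × 7% = 3,780 kr
  68,600 kr × 13% = 8,918 kr
  → 12,698 kr

Parallel minimum levy:
  Adjusted income: 122,600 kr + 32,600 kr + 8,300 kr = 163,500 kr
  Exemption: 163,500 kr ≤ 164,000 kr, so full 59,000 kr applies
  Base: 163,500 kr − 59,000 kr = 104,500 kr
  104,500 kr × 21% = 21,945 kr

21,945 kr > 12,698 kr, so the parallel minimum levy is the binding amount.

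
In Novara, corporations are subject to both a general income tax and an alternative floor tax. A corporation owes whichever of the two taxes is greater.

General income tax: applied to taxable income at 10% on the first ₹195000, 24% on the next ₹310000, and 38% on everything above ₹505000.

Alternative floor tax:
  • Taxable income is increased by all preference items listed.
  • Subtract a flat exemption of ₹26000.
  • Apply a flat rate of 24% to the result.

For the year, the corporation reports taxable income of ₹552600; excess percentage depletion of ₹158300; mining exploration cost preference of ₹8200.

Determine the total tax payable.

Alternative floor tax:
  Adjusted income: ₹552600 + ₹158300 + ₹8200 = ₹719100
  Less exemption ₹26000 → base ₹693100
  ₹693100 × 24% = ₹166344

General income tax:
  ₹195000 × 10% = ₹19500
  ₹310000 × 24% = ₹74400
  ₹47600 × 38% = ₹18088
  → ₹111988

₹166344 > ₹111988, so the alternative floor tax is the binding amount.

₹166344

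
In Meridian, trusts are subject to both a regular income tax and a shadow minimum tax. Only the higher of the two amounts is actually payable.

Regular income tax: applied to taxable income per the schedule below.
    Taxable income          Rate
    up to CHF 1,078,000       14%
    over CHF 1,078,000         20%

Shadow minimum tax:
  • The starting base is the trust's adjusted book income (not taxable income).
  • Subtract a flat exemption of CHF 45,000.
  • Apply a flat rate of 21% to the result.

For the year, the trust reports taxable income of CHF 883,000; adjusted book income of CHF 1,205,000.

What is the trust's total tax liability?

CHF 243,600

Regular income tax:
  CHF 883,000 × 14% = CHF 123,620

Shadow minimum tax:
  Base (adjusted book income): CHF 1,205,000
  Less exemption CHF 45,000 → base CHF 1,160,000
  CHF 1,160,000 × 21% = CHF 243,600

CHF 243,600 > CHF 123,620, so the shadow minimum tax is the binding amount.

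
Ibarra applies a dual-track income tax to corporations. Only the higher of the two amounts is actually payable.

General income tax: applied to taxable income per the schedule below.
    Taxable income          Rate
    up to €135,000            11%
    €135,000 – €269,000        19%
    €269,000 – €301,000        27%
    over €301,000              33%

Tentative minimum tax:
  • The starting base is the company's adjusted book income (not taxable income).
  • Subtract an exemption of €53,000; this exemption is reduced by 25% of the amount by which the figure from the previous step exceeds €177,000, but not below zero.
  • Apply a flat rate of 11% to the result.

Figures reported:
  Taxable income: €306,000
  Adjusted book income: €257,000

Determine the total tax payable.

€50,600

General income tax:
  €135,000 × 11% = €14,850
  €134,000 × 19% = €25,460
  €32,000 × 27% = €8,640
  €5,000 × 33% = €1,650
  → €50,600

Tentative minimum tax:
  Base (adjusted book income): €257,000
  Exemption: €53,000 − 25% × (€257,000 − €177,000) = €53,000 − €20,000 = €33,000
  Base: €257,000 − €33,000 = €224,000
  €224,000 × 11% = €24,640

€50,600 > €24,640, so the general income tax governs.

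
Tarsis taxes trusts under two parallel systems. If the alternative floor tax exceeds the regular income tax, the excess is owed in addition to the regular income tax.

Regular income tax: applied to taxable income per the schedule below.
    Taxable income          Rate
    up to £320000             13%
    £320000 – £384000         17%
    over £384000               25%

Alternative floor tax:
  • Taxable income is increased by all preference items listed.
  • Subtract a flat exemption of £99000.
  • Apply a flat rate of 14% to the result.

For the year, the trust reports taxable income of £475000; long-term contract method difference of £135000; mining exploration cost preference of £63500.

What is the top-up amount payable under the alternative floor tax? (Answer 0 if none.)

Alternative floor tax:
  Adjusted income: £475000 + £135000 + £63500 = £673500
  Less exemption £99000 → base £574500
  £574500 × 14% = £80430

Regular income tax:
  £320000 × 13% = £41600
  £64000 × 17% = £10880
  £91000 × 25% = £22750
  → £75230

Excess of alternative floor tax over regular income tax: £80430 − £75230 = £5200.

£5200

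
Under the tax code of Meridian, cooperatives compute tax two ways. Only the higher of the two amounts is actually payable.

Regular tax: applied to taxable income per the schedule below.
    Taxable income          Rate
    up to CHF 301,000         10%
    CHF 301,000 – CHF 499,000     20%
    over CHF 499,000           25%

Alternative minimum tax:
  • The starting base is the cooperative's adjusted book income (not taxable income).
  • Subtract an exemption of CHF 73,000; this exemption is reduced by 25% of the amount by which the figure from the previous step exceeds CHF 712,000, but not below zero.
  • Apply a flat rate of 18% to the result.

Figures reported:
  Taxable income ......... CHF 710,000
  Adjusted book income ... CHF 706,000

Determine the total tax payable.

CHF 122,450

Regular tax:
  CHF 301,000 × 10% = CHF 30,100
  CHF 198,000 × 20% = CHF 39,600
  CHF 211,000 × 25% = CHF 52,750
  → CHF 122,450

Alternative minimum tax:
  Base (adjusted book income): CHF 706,000
  Exemption: CHF 706,000 ≤ CHF 712,000, so full CHF 73,000 applies
  Base: CHF 706,000 − CHF 73,000 = CHF 633,000
  CHF 633,000 × 18% = CHF 113,940

CHF 122,450 > CHF 113,940, so the regular tax governs.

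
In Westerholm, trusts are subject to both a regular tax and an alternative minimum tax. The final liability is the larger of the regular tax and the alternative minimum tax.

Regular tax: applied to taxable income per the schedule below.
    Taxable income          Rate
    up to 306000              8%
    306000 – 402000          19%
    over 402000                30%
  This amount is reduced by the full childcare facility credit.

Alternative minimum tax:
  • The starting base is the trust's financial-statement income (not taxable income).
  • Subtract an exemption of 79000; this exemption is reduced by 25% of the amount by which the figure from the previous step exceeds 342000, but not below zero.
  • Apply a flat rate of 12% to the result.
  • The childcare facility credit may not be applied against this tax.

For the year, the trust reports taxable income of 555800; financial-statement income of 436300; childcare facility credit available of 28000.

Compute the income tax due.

Alternative minimum tax:
  Base (financial-statement income): 436300
  Exemption: 79000 − 25% × (436300 − 342000) = 79000 − 23575 = 55425
  Base: 436300 − 55425 = 380875
  380875 × 12% = 45705

Regular tax:
  306000 × 8% = 24480
  96000 × 19% = 18240
  153800 × 30% = 46140
  → 88860
  Less childcare facility credit 28000 → 60860

60860 > 45705, so the regular tax governs.

60860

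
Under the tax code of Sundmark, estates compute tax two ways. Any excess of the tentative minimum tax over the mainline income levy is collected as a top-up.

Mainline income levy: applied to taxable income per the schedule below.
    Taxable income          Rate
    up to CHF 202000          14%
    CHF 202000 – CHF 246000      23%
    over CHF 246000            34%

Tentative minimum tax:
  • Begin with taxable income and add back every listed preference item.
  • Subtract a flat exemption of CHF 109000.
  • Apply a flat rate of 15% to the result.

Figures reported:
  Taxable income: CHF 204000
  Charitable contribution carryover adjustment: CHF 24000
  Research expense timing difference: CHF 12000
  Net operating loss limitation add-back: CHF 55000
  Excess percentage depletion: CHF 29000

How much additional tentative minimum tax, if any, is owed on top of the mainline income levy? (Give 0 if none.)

CHF 3510

Mainline income levy:
  CHF 202000 × 14% = CHF 28280
  CHF 2000 × 23% = CHF 460
  → CHF 28740

Tentative minimum tax:
  Adjusted income: CHF 204000 + CHF 24000 + CHF 12000 + CHF 55000 + CHF 29000 = CHF 324000
  Less exemption CHF 109000 → base CHF 215000
  CHF 215000 × 15% = CHF 32250

Excess of tentative minimum tax over mainline income levy: CHF 32250 − CHF 28740 = CHF 3510.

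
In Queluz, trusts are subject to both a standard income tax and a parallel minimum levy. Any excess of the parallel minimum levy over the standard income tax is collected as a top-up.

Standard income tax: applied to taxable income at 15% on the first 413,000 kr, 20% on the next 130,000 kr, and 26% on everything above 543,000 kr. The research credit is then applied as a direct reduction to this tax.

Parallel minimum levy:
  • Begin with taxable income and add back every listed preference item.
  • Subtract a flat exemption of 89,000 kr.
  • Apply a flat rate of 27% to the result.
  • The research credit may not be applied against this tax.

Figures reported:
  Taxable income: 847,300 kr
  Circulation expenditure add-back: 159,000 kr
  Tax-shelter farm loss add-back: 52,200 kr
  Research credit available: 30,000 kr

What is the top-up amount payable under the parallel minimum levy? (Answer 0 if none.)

Standard income tax:
  413,000 kr × 15% = 61,950 kr
  130,000 kr × 20% = 26,000 kr
  304,300 kr × 26% = 79,118 kr
  → 167,068 kr
  Less research credit 30,000 kr → 137,068 kr

Parallel minimum levy:
  Adjusted income: 847,300 kr + 159,000 kr + 52,200 kr = 1,058,500 kr
  Less exemption 89,000 kr → base 969,500 kr
  969,500 kr × 27% = 261,765 kr

Excess of parallel minimum levy over standard income tax: 261,765 kr − 137,068 kr = 124,697 kr.

124,697 kr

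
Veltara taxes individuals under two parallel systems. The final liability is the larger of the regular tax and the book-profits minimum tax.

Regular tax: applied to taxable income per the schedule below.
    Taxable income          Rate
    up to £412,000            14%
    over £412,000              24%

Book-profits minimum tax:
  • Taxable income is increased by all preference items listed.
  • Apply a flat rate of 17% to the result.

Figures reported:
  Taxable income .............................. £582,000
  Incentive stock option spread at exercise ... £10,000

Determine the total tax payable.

Book-profits minimum tax:
  Adjusted income: £582,000 + £10,000 = £592,000
  £592,000 × 17% = £100,640

Regular tax:
  £412,000 × 14% = £57,680
  £170,000 × 24% = £40,800
  → £98,480

£100,640 > £98,480, so the book-profits minimum tax is the binding amount.

£100,640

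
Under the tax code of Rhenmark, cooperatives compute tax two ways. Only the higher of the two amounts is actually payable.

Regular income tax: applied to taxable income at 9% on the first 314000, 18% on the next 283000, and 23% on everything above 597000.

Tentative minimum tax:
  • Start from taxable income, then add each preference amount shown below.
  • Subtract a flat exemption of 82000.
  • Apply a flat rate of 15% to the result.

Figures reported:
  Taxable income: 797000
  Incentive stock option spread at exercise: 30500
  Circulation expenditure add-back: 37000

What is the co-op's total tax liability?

Tentative minimum tax:
  Adjusted income: 797000 + 30500 + 37000 = 864500
  Less exemption 82000 → base 782500
  782500 × 15% = 117375

Regular income tax:
  314000 × 9% = 28260
  283000 × 18% = 50940
  200000 × 23% = 46000
  → 125200

125200 > 117375, so the regular income tax governs.

125200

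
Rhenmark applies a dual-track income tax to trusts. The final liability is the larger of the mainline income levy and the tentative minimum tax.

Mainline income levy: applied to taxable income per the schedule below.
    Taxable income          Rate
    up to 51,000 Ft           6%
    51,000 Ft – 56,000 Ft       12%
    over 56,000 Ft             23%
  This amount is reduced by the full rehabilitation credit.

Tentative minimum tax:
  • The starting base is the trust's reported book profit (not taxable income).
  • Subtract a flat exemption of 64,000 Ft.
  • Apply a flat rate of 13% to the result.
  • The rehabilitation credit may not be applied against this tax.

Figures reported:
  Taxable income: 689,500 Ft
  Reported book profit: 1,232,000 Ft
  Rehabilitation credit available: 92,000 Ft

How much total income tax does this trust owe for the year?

Mainline income levy:
  51,000 Ft × 6% = 3,060 Ft
  5,000 Ft × 12% = 600 Ft
  633,500 Ft × 23% = 145,705 Ft
  → 149,365 Ft
  Less rehabilitation credit 92,000 Ft → 57,365 Ft

Tentative minimum tax:
  Base (reported book profit): 1,232,000 Ft
  Less exemption 64,000 Ft → base 1,168,000 Ft
  1,168,000 Ft × 13% = 151,840 Ft

151,840 Ft > 57,365 Ft, so the tentative minimum tax is the binding amount.

151,840 Ft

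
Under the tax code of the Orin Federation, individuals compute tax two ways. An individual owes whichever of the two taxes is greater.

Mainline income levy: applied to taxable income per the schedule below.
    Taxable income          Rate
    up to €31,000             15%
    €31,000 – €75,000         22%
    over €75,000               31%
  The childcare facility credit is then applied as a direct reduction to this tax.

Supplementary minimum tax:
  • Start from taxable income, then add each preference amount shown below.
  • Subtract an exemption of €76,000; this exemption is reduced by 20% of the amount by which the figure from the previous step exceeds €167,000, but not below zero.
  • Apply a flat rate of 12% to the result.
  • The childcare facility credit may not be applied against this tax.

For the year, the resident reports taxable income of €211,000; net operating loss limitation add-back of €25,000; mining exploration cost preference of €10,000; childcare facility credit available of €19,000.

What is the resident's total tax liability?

€37,490

Mainline income levy:
  €31,000 × 15% = €4,650
  €44,000 × 22% = €9,680
  €136,000 × 31% = €42,160
  → €56,490
  Less childcare facility credit €19,000 → €37,490

Supplementary minimum tax:
  Adjusted income: €211,000 + €25,000 + €10,000 = €246,000
  Exemption: €76,000 − 20% × (€246,000 − €167,000) = €76,000 − €15,800 = €60,200
  Base: €246,000 − €60,200 = €185,800
  €185,800 × 12% = €22,296

€37,490 > €22,296, so the mainline income levy governs.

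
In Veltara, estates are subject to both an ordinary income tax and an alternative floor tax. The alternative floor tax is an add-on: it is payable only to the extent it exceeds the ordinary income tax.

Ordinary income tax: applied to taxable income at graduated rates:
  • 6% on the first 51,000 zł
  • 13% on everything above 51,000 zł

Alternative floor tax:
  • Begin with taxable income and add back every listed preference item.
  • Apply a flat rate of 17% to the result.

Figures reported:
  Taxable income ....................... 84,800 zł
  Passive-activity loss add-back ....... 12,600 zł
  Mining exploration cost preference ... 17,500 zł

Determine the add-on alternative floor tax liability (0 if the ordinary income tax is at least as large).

12,079 zł

Alternative floor tax:
  Adjusted income: 84,800 zł + 12,600 zł + 17,500 zł = 114,900 zł
  114,900 zł × 17% = 19,533 zł

Ordinary income tax:
  51,000 zł × 6% = 3,060 zł
  33,800 zł × 13% = 4,394 zł
  → 7,454 zł

Excess of alternative floor tax over ordinary income tax: 19,533 zł − 7,454 zł = 12,079 zł.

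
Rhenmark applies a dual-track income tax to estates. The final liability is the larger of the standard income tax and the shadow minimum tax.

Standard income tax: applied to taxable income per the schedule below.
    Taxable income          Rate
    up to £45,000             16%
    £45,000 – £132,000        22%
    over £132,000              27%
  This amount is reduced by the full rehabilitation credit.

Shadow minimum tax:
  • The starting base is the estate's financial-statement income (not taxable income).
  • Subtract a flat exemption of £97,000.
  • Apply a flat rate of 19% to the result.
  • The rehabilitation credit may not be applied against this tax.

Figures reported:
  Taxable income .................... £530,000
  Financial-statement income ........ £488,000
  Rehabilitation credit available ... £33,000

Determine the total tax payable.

Shadow minimum tax:
  Base (financial-statement income): £488,000
  Less exemption £97,000 → base £391,000
  £391,000 × 19% = £74,290

Standard income tax:
  £45,000 × 16% = £7,200
  £87,000 × 22% = £19,140
  £398,000 × 27% = £107,460
  → £133,800
  Less rehabilitation credit £33,000 → £100,800

£100,800 > £74,290, so the standard income tax governs.

£100,800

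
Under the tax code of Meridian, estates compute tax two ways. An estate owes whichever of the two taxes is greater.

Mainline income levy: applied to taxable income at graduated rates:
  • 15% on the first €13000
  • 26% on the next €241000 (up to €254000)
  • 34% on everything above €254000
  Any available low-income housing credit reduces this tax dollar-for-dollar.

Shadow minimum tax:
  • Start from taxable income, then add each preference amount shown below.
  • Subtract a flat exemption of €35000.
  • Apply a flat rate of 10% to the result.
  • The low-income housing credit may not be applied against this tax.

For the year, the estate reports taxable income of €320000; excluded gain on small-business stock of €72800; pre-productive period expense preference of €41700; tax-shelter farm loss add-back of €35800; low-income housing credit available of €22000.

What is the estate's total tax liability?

Mainline income levy:
  €13000 × 15% = €1950
  €241000 × 26% = €62660
  €66000 × 34% = €22440
  → €87050
  Less low-income housing credit €22000 → €65050

Shadow minimum tax:
  Adjusted income: €320000 + €72800 + €41700 + €35800 = €470300
  Less exemption €35000 → base €435300
  €435300 × 10% = €43530

€65050 > €43530, so the mainline income levy governs.

€65050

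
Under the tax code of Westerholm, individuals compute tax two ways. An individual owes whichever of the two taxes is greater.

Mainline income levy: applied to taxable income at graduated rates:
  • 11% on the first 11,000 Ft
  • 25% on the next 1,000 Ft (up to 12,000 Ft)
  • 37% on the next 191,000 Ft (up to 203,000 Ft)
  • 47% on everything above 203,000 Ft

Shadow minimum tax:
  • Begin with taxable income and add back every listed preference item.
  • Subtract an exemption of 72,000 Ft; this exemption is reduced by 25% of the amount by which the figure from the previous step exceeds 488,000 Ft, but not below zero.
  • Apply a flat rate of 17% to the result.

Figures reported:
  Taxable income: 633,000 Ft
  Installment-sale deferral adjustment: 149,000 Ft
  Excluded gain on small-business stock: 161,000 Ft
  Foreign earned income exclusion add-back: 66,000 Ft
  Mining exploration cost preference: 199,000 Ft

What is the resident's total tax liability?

274,230 Ft

Shadow minimum tax:
  Adjusted income: 633,000 Ft + 149,000 Ft + 161,000 Ft + 66,000 Ft + 199,000 Ft = 1,208,000 Ft
  Exemption: 25% × (1,208,000 Ft − 488,000 Ft) = 180,000 Ft ≥ 72,000 Ft, so the exemption is fully phased out
  Base: 1,208,000 Ft − 0 Ft = 1,208,000 Ft
  1,208,000 Ft × 17% = 205,360 Ft

Mainline income levy:
  11,000 Ft × 11% = 1,210 Ft
  1,000 Ft × 25% = 250 Ft
  191,000 Ft × 37% = 70,670 Ft
  430,000 Ft × 47% = 202,100 Ft
  → 274,230 Ft

274,230 Ft > 205,360 Ft, so the mainline income levy governs.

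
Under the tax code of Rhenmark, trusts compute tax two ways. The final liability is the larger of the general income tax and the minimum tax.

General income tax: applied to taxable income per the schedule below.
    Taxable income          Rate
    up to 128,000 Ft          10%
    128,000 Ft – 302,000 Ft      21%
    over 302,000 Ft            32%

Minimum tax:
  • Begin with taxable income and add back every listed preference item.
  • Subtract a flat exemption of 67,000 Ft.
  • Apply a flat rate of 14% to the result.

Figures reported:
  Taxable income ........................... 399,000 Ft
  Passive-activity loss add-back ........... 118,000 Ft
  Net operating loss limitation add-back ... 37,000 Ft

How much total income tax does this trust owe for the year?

80,380 Ft

Minimum tax:
  Adjusted income: 399,000 Ft + 118,000 Ft + 37,000 Ft = 554,000 Ft
  Less exemption 67,000 Ft → base 487,000 Ft
  487,000 Ft × 14% = 68,180 Ft

General income tax:
  128,000 Ft × 10% = 12,800 Ft
  174,000 Ft × 21% = 36,540 Ft
  97,000 Ft × 32% = 31,040 Ft
  → 80,380 Ft

80,380 Ft > 68,180 Ft, so the general income tax governs.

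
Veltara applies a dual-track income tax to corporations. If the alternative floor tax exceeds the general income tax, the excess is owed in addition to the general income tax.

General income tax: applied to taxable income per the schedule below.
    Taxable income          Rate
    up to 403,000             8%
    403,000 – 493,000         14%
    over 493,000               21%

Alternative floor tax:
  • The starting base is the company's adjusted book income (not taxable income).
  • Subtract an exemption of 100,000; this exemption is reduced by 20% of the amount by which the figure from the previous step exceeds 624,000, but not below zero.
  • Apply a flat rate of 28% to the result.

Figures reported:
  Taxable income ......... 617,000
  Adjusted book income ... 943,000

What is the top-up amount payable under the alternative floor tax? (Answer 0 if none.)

General income tax:
  403,000 × 8% = 32,240
  90,000 × 14% = 12,600
  124,000 × 21% = 26,040
  → 70,880

Alternative floor tax:
  Base (adjusted book income): 943,000
  Exemption: 100,000 − 20% × (943,000 − 624,000) = 100,000 − 63,800 = 36,200
  Base: 943,000 − 36,200 = 906,800
  906,800 × 28% = 253,904

Excess of alternative floor tax over general income tax: 253,904 − 70,880 = 183,024.

183,024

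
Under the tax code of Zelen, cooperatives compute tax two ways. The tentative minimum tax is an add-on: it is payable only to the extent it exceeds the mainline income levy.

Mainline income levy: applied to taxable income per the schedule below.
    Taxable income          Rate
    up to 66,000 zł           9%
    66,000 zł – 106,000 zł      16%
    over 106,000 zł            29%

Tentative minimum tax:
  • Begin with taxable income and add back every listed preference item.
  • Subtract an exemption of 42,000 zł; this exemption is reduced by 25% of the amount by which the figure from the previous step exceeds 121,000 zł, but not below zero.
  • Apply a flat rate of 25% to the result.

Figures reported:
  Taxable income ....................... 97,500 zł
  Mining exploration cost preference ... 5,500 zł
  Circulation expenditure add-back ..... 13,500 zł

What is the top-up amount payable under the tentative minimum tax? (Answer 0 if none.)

Mainline income levy:
  66,000 zł × 9% = 5,940 zł
  31,500 zł × 16% = 5,040 zł
  → 10,980 zł

Tentative minimum tax:
  Adjusted income: 97,500 zł + 5,500 zł + 13,500 zł = 116,500 zł
  Exemption: 116,500 zł ≤ 121,000 zł, so full 42,000 zł applies
  Base: 116,500 zł − 42,000 zł = 74,500 zł
  74,500 zł × 25% = 18,625 zł

Excess of tentative minimum tax over mainline income levy: 18,625 zł − 10,980 zł = 7,645 zł.

7,645 zł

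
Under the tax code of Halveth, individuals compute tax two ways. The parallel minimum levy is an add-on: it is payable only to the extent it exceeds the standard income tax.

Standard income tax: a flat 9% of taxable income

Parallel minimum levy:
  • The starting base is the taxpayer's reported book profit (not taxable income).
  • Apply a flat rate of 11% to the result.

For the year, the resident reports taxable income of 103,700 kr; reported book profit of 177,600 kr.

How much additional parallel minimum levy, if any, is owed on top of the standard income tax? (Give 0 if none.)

10,203 kr

Standard income tax:
  103,700 kr × 9% = 9,333 kr

Parallel minimum levy:
  Base (reported book profit): 177,600 kr
  177,600 kr × 11% = 19,536 kr

Excess of parallel minimum levy over standard income tax: 19,536 kr − 9,333 kr = 10,203 kr.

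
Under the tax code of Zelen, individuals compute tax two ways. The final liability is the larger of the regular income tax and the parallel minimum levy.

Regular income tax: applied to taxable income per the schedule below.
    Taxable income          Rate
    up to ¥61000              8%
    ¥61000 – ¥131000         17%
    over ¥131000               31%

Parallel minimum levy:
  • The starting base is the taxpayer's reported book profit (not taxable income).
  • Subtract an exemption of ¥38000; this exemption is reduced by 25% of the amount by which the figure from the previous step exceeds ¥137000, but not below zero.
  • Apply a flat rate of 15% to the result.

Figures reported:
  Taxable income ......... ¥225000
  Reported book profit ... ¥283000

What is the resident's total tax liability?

Parallel minimum levy:
  Base (reported book profit): ¥283000
  Exemption: ¥38000 − 25% × (¥283000 − ¥137000) = ¥38000 − ¥36500 = ¥1500
  Base: ¥283000 − ¥1500 = ¥281500
  ¥281500 × 15% = ¥42225

Regular income tax:
  ¥61000 × 8% = ¥4880
  ¥70000 × 17% = ¥11900
  ¥94000 × 31% = ¥29140
  → ¥45920

¥45920 > ¥42225, so the regular income tax governs.

¥45920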